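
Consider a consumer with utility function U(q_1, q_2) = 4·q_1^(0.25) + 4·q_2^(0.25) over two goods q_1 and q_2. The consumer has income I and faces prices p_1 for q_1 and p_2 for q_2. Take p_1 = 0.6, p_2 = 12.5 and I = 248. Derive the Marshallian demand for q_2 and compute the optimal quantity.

q_2* = 5.2884

From the CES first-order condition, (q_2/q_1)^(0.75) = p_1/p_2.
Hence q_2/q_1 = (p_1/p_2)^(1/(0.75)), i.e. raised to the 4/3 power.
With the ratio pinned down, the budget gives q_1* = I/(p_1 + p_2·(q_2/q_1)) and q_2* = (q_2/q_1)·q_1*.
Numerically q_2/q_1 = 0.017444, so q_1* = 248/(0.6 + 12.5·0.017444) = 303.1583 and q_2* = 0.017444·303.1583 = 5.2884.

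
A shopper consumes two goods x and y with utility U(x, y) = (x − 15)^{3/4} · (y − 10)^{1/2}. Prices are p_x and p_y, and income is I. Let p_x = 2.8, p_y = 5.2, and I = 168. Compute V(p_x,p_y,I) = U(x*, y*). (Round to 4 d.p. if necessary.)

Substituting into the budget: x* = 15 + 0.6·(I − 15·p_x − 10·p_y)/p_x, and y* = 10 + 0.4·(…)/p_y.
Discretionary income = 168 − 15·2.8 − 10·5.2 = 74; x* = 15 + 0.6·74/2.8 = 30.8571; y* = 10 + 0.4·74/5.2 = 15.6923.
Utility at the optimum: U(30.8571, 15.6923) = 18.9589.

V = 18.9589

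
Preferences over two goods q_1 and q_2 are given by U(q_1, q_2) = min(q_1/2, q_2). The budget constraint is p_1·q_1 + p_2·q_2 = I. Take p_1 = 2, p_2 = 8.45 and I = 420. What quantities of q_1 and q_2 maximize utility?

Leontief preferences: the optimum is at the kink where q_1/2 = q_2/1, i.e. q_2 = (1/2)·q_1.
Budget: p_1·q_1 + p_2·(1/2)·q_1 = I, so (2·p_1 + p_2)·q_1 = 2·I.
Demand: q_1*(p_1,p_2,I) = 2·I/(2·p_1 + p_2), q_2* = I/(2·p_1 + p_2).
Here 2·2 + 8.45 = 12.45, giving q_1* = 67.4699 and q_2* = 33.7349.

q_1* = 67.4699, q_2* = 33.7349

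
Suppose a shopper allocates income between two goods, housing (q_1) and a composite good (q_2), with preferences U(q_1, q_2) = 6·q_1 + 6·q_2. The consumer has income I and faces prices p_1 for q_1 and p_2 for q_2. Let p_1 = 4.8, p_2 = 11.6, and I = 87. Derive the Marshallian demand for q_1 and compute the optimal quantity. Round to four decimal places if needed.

q_1* = 18.125

Perfect substitutes: compare marginal utility per dollar. 6/p_1 vs 6/p_2 → 1.25 vs 0.5172.
q_1 gives more utility per dollar, so spend all income on q_1: q_1* = I/p_1, q_2* = 0.
Numerically: q_1* = 18.125, q_2* = 0.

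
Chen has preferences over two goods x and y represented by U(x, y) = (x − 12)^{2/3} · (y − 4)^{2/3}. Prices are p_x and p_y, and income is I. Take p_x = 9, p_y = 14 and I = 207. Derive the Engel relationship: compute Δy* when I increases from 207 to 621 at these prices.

Δy* = 14.7857

Let x' = x−12, y' = y−4. MRS = y'/x' = p_x/p_y.
Substituting into the budget: x* = 12 + 0.5·(I − 12·p_x − 4·p_y)/p_x, and y* = 4 + 0.5·(…)/p_y.
Discretionary income = 207 − 12·9 − 4·14 = 43; y* = 4 + 0.5·43/14 = 5.5357.
At I' = 621: y* = 20.3214. Change: 20.3214 − 5.5357 = 14.7857.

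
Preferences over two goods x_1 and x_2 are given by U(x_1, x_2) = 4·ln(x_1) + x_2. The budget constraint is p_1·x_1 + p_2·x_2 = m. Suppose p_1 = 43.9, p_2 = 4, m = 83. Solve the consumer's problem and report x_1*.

So x_1*(p_1,p_2) = 4·p_2/p_1, independent of income; and x_2* = (m − 4·p_2)/p_2.
At the given prices: x_1* = 4·4/43.9 = 0.3645.

x_1* = 0.3645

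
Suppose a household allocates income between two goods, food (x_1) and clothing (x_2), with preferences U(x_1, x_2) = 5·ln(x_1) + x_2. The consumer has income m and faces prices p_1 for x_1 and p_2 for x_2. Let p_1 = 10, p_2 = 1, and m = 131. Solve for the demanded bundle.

x_1* = 0.5, x_2* = 126

Set MRS = p_1/p_2: (5/x_1)/1 = p_1/p_2.
So x_1*(p_1,p_2) = 5·p_2/p_1, independent of income; and x_2* = (m − 5·p_2)/p_2.
At the given prices: x_1* = 5·1/10 = 0.5, and x_2* = 126.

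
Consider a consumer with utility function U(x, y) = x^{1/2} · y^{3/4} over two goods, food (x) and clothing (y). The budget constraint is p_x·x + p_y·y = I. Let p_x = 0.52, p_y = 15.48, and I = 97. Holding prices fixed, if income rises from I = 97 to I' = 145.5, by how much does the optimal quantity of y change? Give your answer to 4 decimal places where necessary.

Δy* = 1.8798

Tangency: MRS = (2/3)·y/x = p_x/p_y.
Rearranging, p_y·y = (3/2)·p_x·x. Substituting into the budget gives p_x·x·(1 + (3/2)) = I.
Demand: x*(p_x,p_y,I) = 0.4·I/p_x and y* = 0.6·I/p_y.
At p_x=0.52, p_y=15.48, I=97: y* = 0.6·97/15.48 = 3.7597.
At I' = 145.5: y* = 5.6395. Change: 5.6395 − 3.7597 = 1.8798.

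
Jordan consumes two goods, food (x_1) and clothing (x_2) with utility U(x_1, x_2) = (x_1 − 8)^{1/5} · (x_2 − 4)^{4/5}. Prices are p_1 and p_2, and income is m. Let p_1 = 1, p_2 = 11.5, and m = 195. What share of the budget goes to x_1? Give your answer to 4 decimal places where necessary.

This is Cobb-Douglas in (x_1−8, x_2−4): tangency gives 0.2·p_2·(x_2−4) = 0.8·p_1·(x_1−8).
Substituting into the budget: x_1* = 8 + 0.2·(m − 8·p_1 − 4·p_2)/p_1, and x_2* = 4 + 0.8·(…)/p_2.
Discretionary income = 195 − 8·1 − 4·11.5 = 141; x_1* = 8 + 0.2·141/1 = 36.2; x_2* = 4 + 0.8·141/11.5 = 13.8087.
Expenditure on x_1: 1·36.2 = 36.2; share = 0.1856.

share on x_1 = 0.1856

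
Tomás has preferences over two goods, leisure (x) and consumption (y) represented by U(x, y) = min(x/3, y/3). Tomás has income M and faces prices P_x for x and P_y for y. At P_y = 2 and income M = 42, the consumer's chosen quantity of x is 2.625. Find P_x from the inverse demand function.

With perfect complements, no substitution: consume in ratio x:y = 3:3.
Budget: P_x·x + P_y·x = M, so (3·P_x + 3·P_y)·x = 3·M.
Demand: x*(P_x,P_y,M) = 3·M/(3·P_x + 3·P_y), y* = 3·M/(3·P_x + 3·P_y).
Set x* = 2.625 in the demand function and solve for P_x: P_x = 14.

P_x = 14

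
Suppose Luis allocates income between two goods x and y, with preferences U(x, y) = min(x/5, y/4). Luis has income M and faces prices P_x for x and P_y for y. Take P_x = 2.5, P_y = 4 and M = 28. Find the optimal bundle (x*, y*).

x* = 4.9123, y* = 3.9298

Demand: x*(P_x,P_y,M) = 5·M/(5·P_x + 4·P_y), y* = 4·M/(5·P_x + 4·P_y).
Here 5·2.5 + 4·4 = 28.5, giving x* = 4.9123 and y* = 3.9298.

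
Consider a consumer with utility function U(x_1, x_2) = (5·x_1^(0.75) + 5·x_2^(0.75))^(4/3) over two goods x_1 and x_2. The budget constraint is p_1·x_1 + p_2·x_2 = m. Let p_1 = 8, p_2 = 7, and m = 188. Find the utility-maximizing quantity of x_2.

Substitute x_2 = (x_2/x_1)·x_1 into the budget: x_1* = m/(p_1 + p_2·(x_2/x_1)).
Numerically x_2/x_1 = 1.705956, so x_1* = 188/(8 + 7·1.705956) = 9.4275 and x_2* = 1.705956·9.4275 = 16.0829.

x_2* = 16.0829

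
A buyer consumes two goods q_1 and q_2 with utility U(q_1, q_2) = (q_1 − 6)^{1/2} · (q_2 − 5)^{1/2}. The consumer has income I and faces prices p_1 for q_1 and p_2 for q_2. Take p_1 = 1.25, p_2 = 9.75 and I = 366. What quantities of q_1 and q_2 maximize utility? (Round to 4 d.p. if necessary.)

This is Cobb-Douglas in (q_1−6, q_2−5): tangency gives 0.5·p_2·(q_2−5) = 0.5·p_1·(q_1−6).
After buying the subsistence bundle (6, 5), a share 0.5 of the remaining income goes to q_1: q_1* = 6 + 0.5·(I − 6p_1 − 5p_2)/p_1.
Discretionary income = 366 − 6·1.25 − 5·9.75 = 309.75; q_1* = 6 + 0.5·309.75/1.25 = 129.9; q_2* = 5 + 0.5·309.75/9.75 = 20.8846.

q_1* = 129.9, q_2* = 20.8846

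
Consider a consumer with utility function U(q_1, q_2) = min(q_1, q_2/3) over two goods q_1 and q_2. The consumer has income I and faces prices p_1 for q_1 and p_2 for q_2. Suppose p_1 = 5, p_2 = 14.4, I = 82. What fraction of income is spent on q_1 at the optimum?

share on q_1 = 0.1037

With perfect complements, no substitution: consume in ratio q_1:q_2 = 1:3.
Budget: p_1·q_1 + p_2·3·q_1 = I, so (p_1 + 3·p_2)·q_1 = I.
Demand: q_1*(p_1,p_2,I) = I/(p_1 + 3·p_2), q_2* = 3·I/(p_1 + 3·p_2).
Here 5 + 3·14.4 = 48.2, giving q_1* = 1.7012 and q_2* = 5.1037.
Expenditure on q_1: 5·1.7012 = 8.5062; share = 0.1037.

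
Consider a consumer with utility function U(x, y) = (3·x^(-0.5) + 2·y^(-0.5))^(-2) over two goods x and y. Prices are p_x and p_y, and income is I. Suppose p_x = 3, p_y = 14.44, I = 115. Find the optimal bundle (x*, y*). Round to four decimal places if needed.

x* = 16.7503, y* = 4.484

From the CES first-order condition, (3/2)·(y/x)^(1.5) = p_x/p_y.
Hence y/x = ((2/3)·p_x/p_y)^(1/(1.5)), i.e. raised to the 2/3 power.
Substitute y = (y/x)·x into the budget: x* = I/(p_x + p_y·(y/x)).
Numerically y/x = 0.267696, so x* = 115/(3 + 14.44·0.267696) = 16.7503 and y* = 0.267696·16.7503 = 4.484.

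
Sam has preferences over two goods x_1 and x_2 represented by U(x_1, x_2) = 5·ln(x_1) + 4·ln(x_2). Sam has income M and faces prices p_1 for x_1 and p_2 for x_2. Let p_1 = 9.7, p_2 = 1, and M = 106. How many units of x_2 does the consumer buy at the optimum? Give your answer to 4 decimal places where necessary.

x_2* = 47.1111

Tangency: MRS = (5/4)·x_2/x_1 = p_1/p_2.
Rearranging, p_2·x_2 = (4/5)·p_1·x_1. Substituting into the budget gives p_1·x_1·(1 + (4/5)) = M.
Demand: x_1*(p_1,p_2,M) = 5/9·M/p_1 and x_2* = 4/9·M/p_2.
At p_1=9.7, p_2=1, M=106: x_2* = 4/9·106/1 = 47.1111.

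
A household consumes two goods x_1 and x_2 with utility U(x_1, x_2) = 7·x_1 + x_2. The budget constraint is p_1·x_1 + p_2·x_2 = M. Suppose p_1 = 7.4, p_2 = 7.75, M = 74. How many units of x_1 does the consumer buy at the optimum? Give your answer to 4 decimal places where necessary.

x_1* = 10

Perfect substitutes: compare marginal utility per dollar. 7/p_1 vs 1/p_2 → 0.9459 vs 0.129.
x_1 gives more utility per dollar, so spend all income on x_1: x_1* = M/p_1, x_2* = 0.
Numerically: x_1* = 10, x_2* = 0.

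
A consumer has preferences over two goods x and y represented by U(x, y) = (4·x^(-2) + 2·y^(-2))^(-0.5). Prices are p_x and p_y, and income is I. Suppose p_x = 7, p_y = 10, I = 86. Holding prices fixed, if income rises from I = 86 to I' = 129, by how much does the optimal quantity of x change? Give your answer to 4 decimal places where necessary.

Δx* = 3.0611

MRS = MU_x/MU_y = 2·(y/x)^(3). Set equal to p_x/p_y.
Solve for the ratio: y/x = [(1/2)·p_x/p_y]^(1/3).
Substitute y = (y/x)·x into the budget: x* = I/(p_x + p_y·(y/x)).
Numerically y/x = 0.70473, so x* = 86/(7 + 10·0.70473) = 6.1222.
At I' = 129: x* = 9.1833. Change: 9.1833 − 6.1222 = 3.0611.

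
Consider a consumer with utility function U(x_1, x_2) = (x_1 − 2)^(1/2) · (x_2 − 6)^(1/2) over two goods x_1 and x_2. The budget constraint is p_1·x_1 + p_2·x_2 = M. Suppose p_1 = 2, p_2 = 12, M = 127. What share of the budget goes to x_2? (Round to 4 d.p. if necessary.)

MRS = (x_2−6)/(x_1−2). Tangency with p_1/p_2 gives x_2−6 = (p_1/p_2)·(x_1−2).
After buying the subsistence bundle (2, 6), a share 0.5 of the remaining income goes to x_1: x_1* = 2 + 0.5·(M − 2p_1 − 6p_2)/p_1.
Discretionary income = 127 − 2·2 − 6·12 = 51; x_1* = 2 + 0.5·51/2 = 14.75; x_2* = 6 + 0.5·51/12 = 8.125.
Expenditure on x_2: 12·8.125 = 97.5; share = 0.7677.

share on x_2 = 0.7677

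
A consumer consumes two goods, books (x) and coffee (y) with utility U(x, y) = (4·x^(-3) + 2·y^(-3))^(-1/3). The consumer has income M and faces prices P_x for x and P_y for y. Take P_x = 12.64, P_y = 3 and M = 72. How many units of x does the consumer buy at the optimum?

x* = 4.4296

MRS = MU_x/MU_y = 2·(y/x)^(4). Set equal to P_x/P_y.
Solve for the ratio: y/x = [(1/2)·P_x/P_y]^(0.25).
Substitute y = (y/x)·x into the budget: x* = M/(P_x + P_y·(y/x)).
Numerically y/x = 1.204756, so x* = 72/(12.64 + 3·1.204756) = 4.4296.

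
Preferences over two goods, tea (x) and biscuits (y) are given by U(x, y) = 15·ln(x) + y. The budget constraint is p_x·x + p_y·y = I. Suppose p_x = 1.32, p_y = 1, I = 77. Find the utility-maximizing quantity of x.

x* = 11.3636

So x*(p_x,p_y) = 15·p_y/p_x, independent of income; and y* = (I − 15·p_y)/p_y.
At the given prices: x* = 15·1/1.32 = 11.3636.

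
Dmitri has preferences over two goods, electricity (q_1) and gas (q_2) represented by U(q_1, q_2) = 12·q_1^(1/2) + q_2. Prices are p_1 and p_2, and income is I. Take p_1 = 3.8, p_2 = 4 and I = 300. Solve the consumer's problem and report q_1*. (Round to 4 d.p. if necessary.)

Set MRS = p_1/p_2: 6·q_1^(−1/2) = p_1/p_2.
Solve: √q_1 = 6·p_2/p_1, so q_1*(p_1,p_2) = (6·p_2/p_1)², and q_2* = (I − p_1·q_1*)/p_2.
Plugging in: q_1* = (6·4/3.8)² = 39.8892.

q_1* = 39.8892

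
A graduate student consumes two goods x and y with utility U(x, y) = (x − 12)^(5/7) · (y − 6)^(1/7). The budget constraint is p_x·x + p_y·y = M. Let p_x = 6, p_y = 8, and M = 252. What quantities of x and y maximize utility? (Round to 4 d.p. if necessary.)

This is Cobb-Douglas in (x−12, y−6): tangency gives 5/7·p_y·(y−6) = 1/7·p_x·(x−12).
Substituting into the budget: x* = 12 + 5/6·(M − 12·p_x − 6·p_y)/p_x, and y* = 6 + 1/6·(…)/p_y.
Discretionary income = 252 − 12·6 − 6·8 = 132; x* = 12 + 5/6·132/6 = 30.3333; y* = 6 + 1/6·132/8 = 8.75.

x* = 30.3333, y* = 8.75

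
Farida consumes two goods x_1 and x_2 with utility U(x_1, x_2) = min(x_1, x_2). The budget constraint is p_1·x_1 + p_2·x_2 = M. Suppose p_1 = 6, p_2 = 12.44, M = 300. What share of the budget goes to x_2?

With perfect complements, no substitution: consume in ratio x_1:x_2 = 1:1.
Budget: p_1·x_1 + p_2·x_1 = M, so (p_1 + p_2)·x_1 = M.
Demand: x_1*(p_1,p_2,M) = M/(p_1 + p_2), x_2* = M/(p_1 + p_2).
Here 6 + 12.44 = 18.44, giving x_1* = 16.269 and x_2* = 16.269.
Expenditure on x_2: 12.44·16.269 = 202.3861; share = 0.6746.

share on x_2 = 0.6746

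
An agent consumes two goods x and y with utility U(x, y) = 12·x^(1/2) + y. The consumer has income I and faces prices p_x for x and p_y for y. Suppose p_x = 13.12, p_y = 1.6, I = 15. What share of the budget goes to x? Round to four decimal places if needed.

share on x = 0.4683

Solve: √x = 6·p_y/p_x, so x*(p_x,p_y) = (6·p_y/p_x)², and y* = (I − p_x·x*)/p_y.
Plugging in: x* = (6·1.6/13.12)² = 0.5354, y* = 4.9848.
Expenditure on x: 13.12·0.5354 = 7.0244; share = 0.4683.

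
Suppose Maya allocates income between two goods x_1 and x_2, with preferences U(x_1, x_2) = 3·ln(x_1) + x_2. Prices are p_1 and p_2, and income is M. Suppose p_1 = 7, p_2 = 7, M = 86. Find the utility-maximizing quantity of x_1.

So x_1*(p_1,p_2) = 3·p_2/p_1, independent of income; and x_2* = (M − 3·p_2)/p_2.
At the given prices: x_1* = 3·7/7 = 3.

x_1* = 3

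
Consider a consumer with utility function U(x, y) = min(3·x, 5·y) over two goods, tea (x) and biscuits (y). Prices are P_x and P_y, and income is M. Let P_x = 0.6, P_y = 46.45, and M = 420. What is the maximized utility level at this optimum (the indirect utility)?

V = 44.2571

With perfect complements, no substitution: consume in ratio x:y = 5:3.
Budget: P_x·x + P_y·(3/5)·x = M, so (5·P_x + 3·P_y)·x = 5·M.
Demand: x*(P_x,P_y,M) = 5·M/(5·P_x + 3·P_y), y* = 3·M/(5·P_x + 3·P_y).
Here 5·0.6 + 3·46.45 = 142.35, giving x* = 14.7524 and y* = 8.8514.
Utility at the optimum: U(14.7524, 8.8514) = 44.2571.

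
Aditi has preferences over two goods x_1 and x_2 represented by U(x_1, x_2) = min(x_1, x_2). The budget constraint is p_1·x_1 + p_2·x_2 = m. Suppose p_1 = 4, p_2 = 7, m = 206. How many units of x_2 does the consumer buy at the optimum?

With perfect complements, no substitution: consume in ratio x_1:x_2 = 1:1.
Budget: p_1·x_1 + p_2·x_1 = m, so (p_1 + p_2)·x_1 = m.
Demand: x_1*(p_1,p_2,m) = m/(p_1 + p_2), x_2* = m/(p_1 + p_2).
Here 4 + 7 = 11, giving x_2* = 18.7273.

x_2* = 18.7273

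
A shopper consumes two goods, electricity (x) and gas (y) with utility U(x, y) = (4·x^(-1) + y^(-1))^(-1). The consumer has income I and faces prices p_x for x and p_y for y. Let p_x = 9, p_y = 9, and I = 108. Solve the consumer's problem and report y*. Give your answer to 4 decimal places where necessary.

y* = 4

With the ratio pinned down, the budget gives x* = I/(p_x + p_y·(y/x)) and y* = (y/x)·x*.
Numerically y/x = 0.5, so x* = 108/(9 + 9·0.5) = 8 and y* = 0.5·8 = 4.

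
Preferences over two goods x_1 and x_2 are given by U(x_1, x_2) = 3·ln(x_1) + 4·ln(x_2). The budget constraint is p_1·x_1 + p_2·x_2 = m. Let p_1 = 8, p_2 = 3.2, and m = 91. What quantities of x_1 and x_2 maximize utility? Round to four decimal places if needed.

The MRS is (3/4)·x_2/x_1. Set MRS = p_1/p_2.
Rearranging, p_2·x_2 = (4/3)·p_1·x_1. Substituting into the budget gives p_1·x_1·(1 + (4/3)) = m.
Demand: x_1*(p_1,p_2,m) = 3/7·m/p_1 and x_2* = 4/7·m/p_2.
At p_1=8, p_2=3.2, m=91: x_1* = 3/7·91/8 = 4.875, x_2* = 16.25.

x_1* = 4.875, x_2* = 16.25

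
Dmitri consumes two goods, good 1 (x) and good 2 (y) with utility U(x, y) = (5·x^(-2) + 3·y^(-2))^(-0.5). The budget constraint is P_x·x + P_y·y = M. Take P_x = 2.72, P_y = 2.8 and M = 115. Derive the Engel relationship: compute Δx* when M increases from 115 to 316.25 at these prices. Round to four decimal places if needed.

MRS = MU_x/MU_y = (5/3)·(y/x)^(3). Set equal to P_x/P_y.
Hence y/x = ((3/5)·P_x/P_y)^(1/(3)), i.e. raised to the 1/3 power.
With the ratio pinned down, the budget gives x* = M/(P_x + P_y·(y/x)) and y* = (y/x)·x*.
Numerically y/x = 0.835322, so x* = 115/(2.72 + 2.8·0.835322) = 22.7322.
At M' = 316.25: x* = 62.5136. Change: 62.5136 − 22.7322 = 39.7814.

Δx* = 39.7814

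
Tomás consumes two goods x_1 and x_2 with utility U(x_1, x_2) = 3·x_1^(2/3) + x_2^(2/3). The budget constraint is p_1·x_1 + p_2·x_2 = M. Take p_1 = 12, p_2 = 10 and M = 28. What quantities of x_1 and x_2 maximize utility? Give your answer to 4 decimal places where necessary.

x_1* = 2.2152, x_2* = 0.1418

From the CES first-order condition, 3·(x_2/x_1)^(1/3) = p_1/p_2.
Hence x_2/x_1 = ((1/3)·p_1/p_2)^(1/(1/3)), i.e. raised to the 3 power.
Substitute x_2 = (x_2/x_1)·x_1 into the budget: x_1* = M/(p_1 + p_2·(x_2/x_1)).
Numerically x_2/x_1 = 0.064, so x_1* = 28/(12 + 10·0.064) = 2.2152 and x_2* = 0.064·2.2152 = 0.1418.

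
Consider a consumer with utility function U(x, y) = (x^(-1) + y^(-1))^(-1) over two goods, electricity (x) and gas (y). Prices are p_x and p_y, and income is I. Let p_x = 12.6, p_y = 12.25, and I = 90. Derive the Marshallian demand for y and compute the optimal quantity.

y* = 3.6476

From the CES first-order condition, (y/x)^(2) = p_x/p_y.
Hence y/x = (p_x/p_y)^(1/(2)), i.e. raised to the 0.5 power.
Substitute y = (y/x)·x into the budget: x* = I/(p_x + p_y·(y/x)).
Numerically y/x = 1.014185, so x* = 90/(12.6 + 12.25·1.014185) = 3.5966 and y* = 1.014185·3.5966 = 3.6476.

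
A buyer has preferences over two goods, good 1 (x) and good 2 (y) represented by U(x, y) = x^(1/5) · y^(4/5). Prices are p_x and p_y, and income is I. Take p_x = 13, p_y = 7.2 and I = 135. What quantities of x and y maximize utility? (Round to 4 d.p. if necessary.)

The MRS is (1/4)·y/x. Set MRS = p_x/p_y.
Rearranging, p_y·y = 4·p_x·x. Substituting into the budget gives p_x·x·(1 + 4) = I.
Demand: x*(p_x,p_y,I) = 0.2·I/p_x and y* = 0.8·I/p_y.
At p_x=13, p_y=7.2, I=135: x* = 0.2·135/13 = 2.0769, y* = 15.

x* = 2.0769, y* = 15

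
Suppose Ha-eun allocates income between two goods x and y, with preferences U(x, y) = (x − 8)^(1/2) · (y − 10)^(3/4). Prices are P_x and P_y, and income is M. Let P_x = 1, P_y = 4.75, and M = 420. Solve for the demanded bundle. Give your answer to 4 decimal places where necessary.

x* = 153.8, y* = 56.0421

After buying the subsistence bundle (8, 10), a share 0.4 of the remaining income goes to x: x* = 8 + 0.4·(M − 8P_x − 10P_y)/P_x.
Discretionary income = 420 − 8·1 − 10·4.75 = 364.5; x* = 8 + 0.4·364.5/1 = 153.8; y* = 10 + 0.6·364.5/4.75 = 56.0421.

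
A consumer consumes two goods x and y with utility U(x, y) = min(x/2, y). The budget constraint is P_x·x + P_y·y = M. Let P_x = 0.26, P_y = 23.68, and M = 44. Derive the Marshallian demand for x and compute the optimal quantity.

Leontief preferences: the optimum is at the kink where x/2 = y/1, i.e. y = (1/2)·x.
Budget: P_x·x + P_y·(1/2)·x = M, so (2·P_x + P_y)·x = 2·M.
Demand: x*(P_x,P_y,M) = 2·M/(2·P_x + P_y), y* = M/(2·P_x + P_y).
Here 2·0.26 + 23.68 = 24.2, giving x* = 3.6364.

x* = 3.6364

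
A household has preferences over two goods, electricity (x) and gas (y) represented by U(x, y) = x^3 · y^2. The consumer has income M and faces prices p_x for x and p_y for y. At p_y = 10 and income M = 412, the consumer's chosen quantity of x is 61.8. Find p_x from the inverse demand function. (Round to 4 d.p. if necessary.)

p_x = 4

The MRS is (3/2)·y/x. Set MRS = p_x/p_y.
So 3·p_y·y = 2·p_x·x; combined with the budget, a share 0.6 of income goes to x.
Demand: x*(p_x,p_y,M) = 0.6·M/p_x and y* = 0.4·M/p_y.
Set x* = 61.8 in the demand function and solve for p_x: p_x = 4.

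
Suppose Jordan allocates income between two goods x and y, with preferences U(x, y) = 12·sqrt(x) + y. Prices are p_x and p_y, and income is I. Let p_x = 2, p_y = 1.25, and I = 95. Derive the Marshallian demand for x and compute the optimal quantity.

x* = 14.0625

Utility is quasi-linear in y; the FOC for x is 6/√x = p_x/p_y.
Thus x* = (6·p_y/p_x)² — independent of I — with the rest of income spent on y.
Plugging in: x* = (6·1.25/2)² = 14.0625.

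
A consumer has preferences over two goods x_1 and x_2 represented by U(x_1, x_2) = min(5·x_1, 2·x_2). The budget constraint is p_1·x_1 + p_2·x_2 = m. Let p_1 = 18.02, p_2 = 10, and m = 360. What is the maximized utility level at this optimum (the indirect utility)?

V = 41.841

Here 2·18.02 + 5·10 = 86.04, giving x_1* = 8.3682 and x_2* = 20.9205.
Utility at the optimum: U(8.3682, 20.9205) = 41.841.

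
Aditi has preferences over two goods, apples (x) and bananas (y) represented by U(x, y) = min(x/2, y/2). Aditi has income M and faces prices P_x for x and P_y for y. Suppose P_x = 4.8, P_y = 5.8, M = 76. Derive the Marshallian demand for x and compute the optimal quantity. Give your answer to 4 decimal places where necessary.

Leontief preferences: the optimum is at the kink where x/2 = y/2, i.e. y = x.
Budget: P_x·x + P_y·x = M, so (2·P_x + 2·P_y)·x = 2·M.
Demand: x*(P_x,P_y,M) = 2·M/(2·P_x + 2·P_y), y* = 2·M/(2·P_x + 2·P_y).
Here 2·4.8 + 2·5.8 = 21.2, giving x* = 7.1698.

x* = 7.1698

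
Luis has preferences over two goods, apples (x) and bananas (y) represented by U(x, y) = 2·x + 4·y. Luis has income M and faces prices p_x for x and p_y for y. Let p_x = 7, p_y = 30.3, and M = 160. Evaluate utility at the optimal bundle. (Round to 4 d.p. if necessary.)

V = 45.7143

x gives more utility per dollar, so spend all income on x: x* = M/p_x, y* = 0.
Numerically: x* = 22.8571, y* = 0.
Utility at the optimum: U(22.8571, 0) = 45.7143.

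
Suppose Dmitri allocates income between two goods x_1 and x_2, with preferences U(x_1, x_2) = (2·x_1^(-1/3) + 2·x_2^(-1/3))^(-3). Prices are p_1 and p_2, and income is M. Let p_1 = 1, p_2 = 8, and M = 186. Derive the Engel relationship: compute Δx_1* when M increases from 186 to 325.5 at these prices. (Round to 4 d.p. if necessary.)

MU_x_1 ∝ 2·x_1^(-4/3), MU_x_2 ∝ 2·x_2^(-4/3), so MRS = (x_2/x_1)^(4/3) = p_1/p_2.
Hence x_2/x_1 = (p_1/p_2)^(1/(4/3)), i.e. raised to the 0.75 power.
Substitute x_2 = (x_2/x_1)·x_1 into the budget: x_1* = M/(p_1 + p_2·(x_2/x_1)).
Numerically x_2/x_1 = 0.210224, so x_1* = 186/(1 + 8·0.210224) = 69.3566.
At M' = 325.5: x_1* = 121.374. Change: 121.374 − 69.3566 = 52.0174.

Δx_1* = 52.0174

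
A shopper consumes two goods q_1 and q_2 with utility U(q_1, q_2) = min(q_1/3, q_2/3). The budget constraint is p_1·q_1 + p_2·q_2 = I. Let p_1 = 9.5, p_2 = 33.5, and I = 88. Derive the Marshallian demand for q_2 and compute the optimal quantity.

q_2* = 2.0465

Leontief preferences: the optimum is at the kink where q_1/3 = q_2/3, i.e. q_2 = q_1.
Budget: p_1·q_1 + p_2·q_1 = I, so (3·p_1 + 3·p_2)·q_1 = 3·I.
Demand: q_1*(p_1,p_2,I) = 3·I/(3·p_1 + 3·p_2), q_2* = 3·I/(3·p_1 + 3·p_2).
Here 3·9.5 + 3·33.5 = 129, giving q_2* = 2.0465.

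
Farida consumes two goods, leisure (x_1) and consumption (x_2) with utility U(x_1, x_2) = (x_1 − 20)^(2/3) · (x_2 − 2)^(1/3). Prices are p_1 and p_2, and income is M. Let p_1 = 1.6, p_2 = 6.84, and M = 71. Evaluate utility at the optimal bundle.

MRS = 2·(x_2−2)/(x_1−20). Tangency with p_1/p_2 gives x_2−2 = (1/2)·(p_1/p_2)·(x_1−20).
After buying the subsistence bundle (20, 2), a share 2/3 of the remaining income goes to x_1: x_1* = 20 + 2/3·(M − 20p_1 − 2p_2)/p_1.
Discretionary income = 71 − 20·1.6 − 2·6.84 = 25.32; x_1* = 20 + 2/3·25.32/1.6 = 30.55; x_2* = 2 + 1/3·25.32/6.84 = 3.2339.
Utility at the optimum: U(30.55, 3.2339) = 5.1594.

V = 5.1594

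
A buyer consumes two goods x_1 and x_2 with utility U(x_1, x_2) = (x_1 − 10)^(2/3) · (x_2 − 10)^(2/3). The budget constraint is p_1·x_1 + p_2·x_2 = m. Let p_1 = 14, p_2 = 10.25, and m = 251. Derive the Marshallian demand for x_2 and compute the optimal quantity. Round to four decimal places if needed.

x_2* = 10.4146

Let x_1' = x_1−10, x_2' = x_2−10. MRS = x_2'/x_1' = p_1/p_2.
After buying the subsistence bundle (10, 10), a share 0.5 of the remaining income goes to x_1: x_1* = 10 + 0.5·(m − 10p_1 − 10p_2)/p_1.
Discretionary income = 251 − 10·14 − 10·10.25 = 8.5; x_2* = 10 + 0.5·8.5/10.25 = 10.4146.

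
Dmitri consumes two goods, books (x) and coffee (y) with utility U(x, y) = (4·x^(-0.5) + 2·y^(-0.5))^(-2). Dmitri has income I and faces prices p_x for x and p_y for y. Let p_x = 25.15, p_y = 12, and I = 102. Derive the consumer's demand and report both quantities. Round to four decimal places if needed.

x* = 2.7178, y* = 2.8039

With the ratio pinned down, the budget gives x* = I/(p_x + p_y·(y/x)) and y* = (y/x)·x*.
Numerically y/x = 1.031695, so x* = 102/(25.15 + 12·1.031695) = 2.7178 and y* = 1.031695·2.7178 = 2.8039.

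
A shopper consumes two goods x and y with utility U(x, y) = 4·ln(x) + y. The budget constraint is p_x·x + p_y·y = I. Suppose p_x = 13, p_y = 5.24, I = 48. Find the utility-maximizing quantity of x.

x* = 1.6123

MU_x = 4/x, MU_y = 1. Tangency: 4/x = p_x/p_y.
So x*(p_x,p_y) = 4·p_y/p_x, independent of income; and y* = (I − 4·p_y)/p_y.
At the given prices: x* = 4·5.24/13 = 1.6123.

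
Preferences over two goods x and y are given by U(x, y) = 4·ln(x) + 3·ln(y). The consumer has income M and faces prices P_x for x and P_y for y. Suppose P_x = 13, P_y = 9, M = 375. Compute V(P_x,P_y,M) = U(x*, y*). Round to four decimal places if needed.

The MRS is (4/3)·y/x. Set MRS = P_x/P_y.
So 4·P_y·y = 3·P_x·x; combined with the budget, a share 4/7 of income goes to x.
Demand: x*(P_x,P_y,M) = 4/7·M/P_x and y* = 3/7·M/P_y.
At P_x=13, P_y=9, M=375: x* = 4/7·375/13 = 16.4835, y* = 17.8571.
Utility at the optimum: U(16.4835, 17.8571) = 19.8567.

V = 19.8567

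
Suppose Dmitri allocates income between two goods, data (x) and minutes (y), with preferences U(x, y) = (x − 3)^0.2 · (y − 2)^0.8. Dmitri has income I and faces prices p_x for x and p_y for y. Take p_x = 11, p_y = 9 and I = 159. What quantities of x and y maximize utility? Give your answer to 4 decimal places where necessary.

x* = 4.9636, y* = 11.6

This is Cobb-Douglas in (x−3, y−2): tangency gives 0.2·p_y·(y−2) = 0.8·p_x·(x−3).
Substituting into the budget: x* = 3 + 0.2·(I − 3·p_x − 2·p_y)/p_x, and y* = 2 + 0.8·(…)/p_y.
Discretionary income = 159 − 3·11 − 2·9 = 108; x* = 3 + 0.2·108/11 = 4.9636; y* = 2 + 0.8·108/9 = 11.6.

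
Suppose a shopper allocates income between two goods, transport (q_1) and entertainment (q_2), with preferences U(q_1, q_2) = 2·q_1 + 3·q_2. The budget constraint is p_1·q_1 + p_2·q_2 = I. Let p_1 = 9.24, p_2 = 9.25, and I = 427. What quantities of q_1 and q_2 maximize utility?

q_2 gives more utility per dollar, so spend all income on q_2: q_2* = I/p_2, q_1* = 0.
Numerically: q_1* = 0, q_2* = 46.1622.

q_1* = 0, q_2* = 46.1622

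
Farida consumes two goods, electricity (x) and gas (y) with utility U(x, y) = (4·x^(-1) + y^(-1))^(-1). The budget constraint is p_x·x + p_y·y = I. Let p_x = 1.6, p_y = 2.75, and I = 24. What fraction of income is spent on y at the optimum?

share on y = 0.396

From the CES first-order condition, 4·(y/x)^(2) = p_x/p_y.
Solve for the ratio: y/x = [(1/4)·p_x/p_y]^(0.5).
With the ratio pinned down, the budget gives x* = I/(p_x + p_y·(y/x)) and y* = (y/x)·x*.
Numerically y/x = 0.381385, so x* = 24/(1.6 + 2.75·0.381385) = 9.0607 and y* = 0.381385·9.0607 = 3.4556.
Expenditure on y: 2.75·3.4556 = 9.5029; share = 0.396.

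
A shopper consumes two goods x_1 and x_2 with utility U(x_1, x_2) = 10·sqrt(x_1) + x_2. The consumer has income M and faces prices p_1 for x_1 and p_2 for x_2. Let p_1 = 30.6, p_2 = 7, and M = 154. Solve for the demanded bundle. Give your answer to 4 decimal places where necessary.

x_1* = 1.3083, x_2* = 16.281

Plugging in: x_1* = (5·7/30.6)² = 1.3083, x_2* = 16.281.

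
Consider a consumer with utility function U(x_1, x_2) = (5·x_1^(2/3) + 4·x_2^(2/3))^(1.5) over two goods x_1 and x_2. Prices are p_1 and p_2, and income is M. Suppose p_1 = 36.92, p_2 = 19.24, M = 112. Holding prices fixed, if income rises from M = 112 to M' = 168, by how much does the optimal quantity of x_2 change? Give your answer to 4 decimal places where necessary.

Δx_2* = 1.9018

MU_x_1 ∝ 5·x_1^(-1/3), MU_x_2 ∝ 4·x_2^(-1/3), so MRS = (5/4)·(x_2/x_1)^(1/3) = p_1/p_2.
Solve for the ratio: x_2/x_1 = [(4/5)·p_1/p_2]^(3).
With the ratio pinned down, the budget gives x_1* = M/(p_1 + p_2·(x_2/x_1)) and x_2* = (x_2/x_1)·x_1*.
Numerically x_2/x_1 = 3.617761, so x_1* = 112/(36.92 + 19.24·3.617761) = 1.0514 and x_2* = 3.617761·1.0514 = 3.8037.
At M' = 168: x_2* = 5.7055. Change: 5.7055 − 3.8037 = 1.9018.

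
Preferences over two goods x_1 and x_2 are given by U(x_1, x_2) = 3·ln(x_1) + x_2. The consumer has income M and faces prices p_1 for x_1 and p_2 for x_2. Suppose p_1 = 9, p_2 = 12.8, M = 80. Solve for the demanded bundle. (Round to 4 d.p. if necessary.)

x_1* = 4.2667, x_2* = 3.25

MU_x_1 = 3/x_1, MU_x_2 = 1. Tangency: 3/x_1 = p_1/p_2.
So x_1*(p_1,p_2) = 3·p_2/p_1, independent of income; and x_2* = (M − 3·p_2)/p_2.
At the given prices: x_1* = 3·12.8/9 = 4.2667, and x_2* = 3.25.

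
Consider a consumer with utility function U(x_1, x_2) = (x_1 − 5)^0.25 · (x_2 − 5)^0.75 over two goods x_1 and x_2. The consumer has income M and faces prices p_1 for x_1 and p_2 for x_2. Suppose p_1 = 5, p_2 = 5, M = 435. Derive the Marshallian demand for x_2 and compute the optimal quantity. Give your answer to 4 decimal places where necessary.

x_2* = 62.75

MRS = (1/3)·(x_2−5)/(x_1−5). Tangency with p_1/p_2 gives x_2−5 = 3·(p_1/p_2)·(x_1−5).
Substituting into the budget: x_1* = 5 + 0.25·(M − 5·p_1 − 5·p_2)/p_1, and x_2* = 5 + 0.75·(…)/p_2.
Discretionary income = 435 − 5·5 − 5·5 = 385; x_2* = 5 + 0.75·385/5 = 62.75.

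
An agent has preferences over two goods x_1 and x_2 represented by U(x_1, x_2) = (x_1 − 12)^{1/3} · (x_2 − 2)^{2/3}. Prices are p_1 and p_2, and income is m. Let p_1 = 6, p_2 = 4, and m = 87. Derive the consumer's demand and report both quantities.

MRS = (1/2)·(x_2−2)/(x_1−12). Tangency with p_1/p_2 gives x_2−2 = 2·(p_1/p_2)·(x_1−12).
Substituting into the budget: x_1* = 12 + 1/3·(m − 12·p_1 − 2·p_2)/p_1, and x_2* = 2 + 2/3·(…)/p_2.
Discretionary income = 87 − 12·6 − 2·4 = 7; x_1* = 12 + 1/3·7/6 = 12.3889; x_2* = 2 + 2/3·7/4 = 3.1667.

x_1* = 12.3889, x_2* = 3.1667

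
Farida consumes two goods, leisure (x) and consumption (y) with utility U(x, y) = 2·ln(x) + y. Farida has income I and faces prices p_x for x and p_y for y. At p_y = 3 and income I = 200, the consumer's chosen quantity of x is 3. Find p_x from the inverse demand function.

Set MRS = p_x/p_y: (2/x)/1 = p_x/p_y.
So x*(p_x,p_y) = 2·p_y/p_x, independent of income; and y* = (I − 2·p_y)/p_y.
Set x* = 3 in the demand function and solve for p_x: p_x = 2.

p_x = 2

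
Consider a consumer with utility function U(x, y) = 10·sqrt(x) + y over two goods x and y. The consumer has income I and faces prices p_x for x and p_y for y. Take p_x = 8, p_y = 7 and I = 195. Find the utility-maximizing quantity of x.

x* = 19.1406

Set MRS = p_x/p_y: 5·x^(−1/2) = p_x/p_y.
Solve: √x = 5·p_y/p_x, so x*(p_x,p_y) = (5·p_y/p_x)², and y* = (I − p_x·x*)/p_y.
Plugging in: x* = (5·7/8)² = 19.1406.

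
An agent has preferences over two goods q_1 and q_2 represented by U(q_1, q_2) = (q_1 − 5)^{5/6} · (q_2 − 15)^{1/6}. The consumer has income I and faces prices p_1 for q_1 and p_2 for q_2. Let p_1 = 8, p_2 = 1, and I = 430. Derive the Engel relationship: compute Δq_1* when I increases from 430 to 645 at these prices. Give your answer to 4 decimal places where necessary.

This is Cobb-Douglas in (q_1−5, q_2−15): tangency gives 5/6·p_2·(q_2−15) = 1/6·p_1·(q_1−5).
After buying the subsistence bundle (5, 15), a share 5/6 of the remaining income goes to q_1: q_1* = 5 + 5/6·(I − 5p_1 − 15p_2)/p_1.
Discretionary income = 430 − 5·8 − 15·1 = 375; q_1* = 5 + 5/6·375/8 = 44.0625.
At I' = 645: q_1* = 66.4583. Change: 66.4583 − 44.0625 = 22.3958.

Δq_1* = 22.3958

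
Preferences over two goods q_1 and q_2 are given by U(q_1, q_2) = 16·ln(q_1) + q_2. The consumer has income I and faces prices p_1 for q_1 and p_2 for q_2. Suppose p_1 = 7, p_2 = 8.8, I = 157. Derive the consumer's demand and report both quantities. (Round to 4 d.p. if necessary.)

Set MRS = p_1/p_2: (16/q_1)/1 = p_1/p_2.
So q_1*(p_1,p_2) = 16·p_2/p_1, independent of income; and q_2* = (I − 16·p_2)/p_2.
At the given prices: q_1* = 16·8.8/7 = 20.1143, and q_2* = 1.8409.

q_1* = 20.1143, q_2* = 1.8409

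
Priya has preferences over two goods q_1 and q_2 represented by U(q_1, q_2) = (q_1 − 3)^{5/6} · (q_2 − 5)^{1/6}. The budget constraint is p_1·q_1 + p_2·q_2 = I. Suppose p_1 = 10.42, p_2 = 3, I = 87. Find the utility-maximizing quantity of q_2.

q_2* = 7.2633

After buying the subsistence bundle (3, 5), a share 5/6 of the remaining income goes to q_1: q_1* = 3 + 5/6·(I − 3p_1 − 5p_2)/p_1.
Discretionary income = 87 − 3·10.42 − 5·3 = 40.74; q_2* = 5 + 1/6·40.74/3 = 7.2633.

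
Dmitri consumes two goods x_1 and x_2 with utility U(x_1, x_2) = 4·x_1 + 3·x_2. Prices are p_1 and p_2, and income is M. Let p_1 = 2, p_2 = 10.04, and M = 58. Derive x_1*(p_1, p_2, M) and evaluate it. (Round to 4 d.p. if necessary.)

x_1* = 29

x_1 gives more utility per dollar, so spend all income on x_1: x_1* = M/p_1, x_2* = 0.
Numerically: x_1* = 29, x_2* = 0.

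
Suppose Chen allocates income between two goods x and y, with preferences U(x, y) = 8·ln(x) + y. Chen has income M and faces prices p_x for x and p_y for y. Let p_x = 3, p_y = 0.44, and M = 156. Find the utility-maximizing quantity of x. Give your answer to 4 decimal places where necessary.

x* = 1.1733

MU_x = 8/x, MU_y = 1. Tangency: 8/x = p_x/p_y.
So x*(p_x,p_y) = 8·p_y/p_x, independent of income; and y* = (M − 8·p_y)/p_y.
At the given prices: x* = 8·0.44/3 = 1.1733.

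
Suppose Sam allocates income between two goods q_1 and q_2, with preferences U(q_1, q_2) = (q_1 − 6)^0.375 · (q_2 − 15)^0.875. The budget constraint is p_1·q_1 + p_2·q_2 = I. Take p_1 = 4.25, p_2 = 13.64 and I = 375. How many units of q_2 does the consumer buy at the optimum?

q_2* = 22.4362

Discretionary income = 375 − 6·4.25 − 15·13.64 = 144.9; q_2* = 15 + 0.7·144.9/13.64 = 22.4362.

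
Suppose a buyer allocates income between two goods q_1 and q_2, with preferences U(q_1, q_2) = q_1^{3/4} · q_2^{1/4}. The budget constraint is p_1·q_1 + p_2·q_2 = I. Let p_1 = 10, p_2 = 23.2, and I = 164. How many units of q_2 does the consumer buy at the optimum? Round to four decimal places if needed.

Tangency: MRS = 3·q_2/q_1 = p_1/p_2.
So 0.75·p_2·q_2 = 0.25·p_1·q_1; combined with the budget, a share 0.75 of income goes to q_1.
Demand: q_1*(p_1,p_2,I) = 0.75·I/p_1 and q_2* = 0.25·I/p_2.
At p_1=10, p_2=23.2, I=164: q_2* = 0.25·164/23.2 = 1.7672.

q_2* = 1.7672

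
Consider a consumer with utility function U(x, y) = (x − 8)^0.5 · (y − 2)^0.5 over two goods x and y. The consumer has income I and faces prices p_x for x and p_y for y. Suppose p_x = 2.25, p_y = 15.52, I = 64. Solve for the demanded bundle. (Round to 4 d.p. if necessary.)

x* = 11.3244, y* = 2.482

Substituting into the budget: x* = 8 + 0.5·(I − 8·p_x − 2·p_y)/p_x, and y* = 2 + 0.5·(…)/p_y.
Discretionary income = 64 − 8·2.25 − 2·15.52 = 14.96; x* = 8 + 0.5·14.96/2.25 = 11.3244; y* = 2 + 0.5·14.96/15.52 = 2.482.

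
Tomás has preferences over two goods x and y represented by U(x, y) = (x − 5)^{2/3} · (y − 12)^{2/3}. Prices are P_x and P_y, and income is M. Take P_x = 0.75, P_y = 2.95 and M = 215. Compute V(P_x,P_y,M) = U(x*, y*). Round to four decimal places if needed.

V = 230.2649

This is Cobb-Douglas in (x−5, y−12): tangency gives 2/3·P_y·(y−12) = 2/3·P_x·(x−5).
Substituting into the budget: x* = 5 + 0.5·(M − 5·P_x − 12·P_y)/P_x, and y* = 12 + 0.5·(…)/P_y.
Discretionary income = 215 − 5·0.75 − 12·2.95 = 175.85; x* = 5 + 0.5·175.85/0.75 = 122.2333; y* = 12 + 0.5·175.85/2.95 = 41.8051.
Utility at the optimum: U(122.2333, 41.8051) = 230.2649.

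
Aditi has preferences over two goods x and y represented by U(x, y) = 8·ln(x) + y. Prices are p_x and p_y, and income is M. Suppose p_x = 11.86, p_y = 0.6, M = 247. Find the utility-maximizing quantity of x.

x* = 0.4047

Set MRS = p_x/p_y: (8/x)/1 = p_x/p_y.
So x*(p_x,p_y) = 8·p_y/p_x, independent of income; and y* = (M − 8·p_y)/p_y.
At the given prices: x* = 8·0.6/11.86 = 0.4047.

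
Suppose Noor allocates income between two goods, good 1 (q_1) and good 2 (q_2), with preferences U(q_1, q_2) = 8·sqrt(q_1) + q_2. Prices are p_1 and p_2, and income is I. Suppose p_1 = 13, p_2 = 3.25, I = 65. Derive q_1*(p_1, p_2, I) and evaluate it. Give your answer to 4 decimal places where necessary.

q_1* = 1

Utility is quasi-linear in q_2; the FOC for q_1 is 4/√q_1 = p_1/p_2.
Solve: √q_1 = 4·p_2/p_1, so q_1*(p_1,p_2) = (4·p_2/p_1)², and q_2* = (I − p_1·q_1*)/p_2.
Plugging in: q_1* = (4·3.25/13)² = 1.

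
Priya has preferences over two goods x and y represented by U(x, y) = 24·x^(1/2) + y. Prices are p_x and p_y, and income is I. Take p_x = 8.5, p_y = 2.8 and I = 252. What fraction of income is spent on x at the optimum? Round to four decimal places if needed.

share on x = 0.5271

Utility is quasi-linear in y; the FOC for x is 12/√x = p_x/p_y.
Solve: √x = 12·p_y/p_x, so x*(p_x,p_y) = (12·p_y/p_x)², and y* = (I − p_x·x*)/p_y.
Plugging in: x* = (12·2.8/8.5)² = 15.6257, y* = 42.5647.
Expenditure on x: 8.5·15.6257 = 132.8188; share = 0.5271.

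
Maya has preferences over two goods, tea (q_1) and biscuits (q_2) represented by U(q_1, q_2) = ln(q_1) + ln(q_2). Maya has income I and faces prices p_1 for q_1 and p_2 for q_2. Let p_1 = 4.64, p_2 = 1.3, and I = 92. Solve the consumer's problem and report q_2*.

Tangency: MRS = q_2/q_1 = p_1/p_2.
Rearranging, p_2·q_2 = p_1·q_1. Substituting into the budget gives p_1·q_1·(1 + 1) = I.
Demand: q_1*(p_1,p_2,I) = 0.5·I/p_1 and q_2* = 0.5·I/p_2.
At p_1=4.64, p_2=1.3, I=92: q_2* = 0.5·92/1.3 = 35.3846.

q_2* = 35.3846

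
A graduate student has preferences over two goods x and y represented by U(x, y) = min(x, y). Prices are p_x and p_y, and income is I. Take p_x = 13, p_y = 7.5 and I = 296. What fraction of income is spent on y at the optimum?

share on y = 0.3659

With perfect complements, no substitution: consume in ratio x:y = 1:1.
Budget: p_x·x + p_y·x = I, so (p_x + p_y)·x = I.
Demand: x*(p_x,p_y,I) = I/(p_x + p_y), y* = I/(p_x + p_y).
Here 13 + 7.5 = 20.5, giving x* = 14.439 and y* = 14.439.
Expenditure on y: 7.5·14.439 = 108.2927; share = 0.3659.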